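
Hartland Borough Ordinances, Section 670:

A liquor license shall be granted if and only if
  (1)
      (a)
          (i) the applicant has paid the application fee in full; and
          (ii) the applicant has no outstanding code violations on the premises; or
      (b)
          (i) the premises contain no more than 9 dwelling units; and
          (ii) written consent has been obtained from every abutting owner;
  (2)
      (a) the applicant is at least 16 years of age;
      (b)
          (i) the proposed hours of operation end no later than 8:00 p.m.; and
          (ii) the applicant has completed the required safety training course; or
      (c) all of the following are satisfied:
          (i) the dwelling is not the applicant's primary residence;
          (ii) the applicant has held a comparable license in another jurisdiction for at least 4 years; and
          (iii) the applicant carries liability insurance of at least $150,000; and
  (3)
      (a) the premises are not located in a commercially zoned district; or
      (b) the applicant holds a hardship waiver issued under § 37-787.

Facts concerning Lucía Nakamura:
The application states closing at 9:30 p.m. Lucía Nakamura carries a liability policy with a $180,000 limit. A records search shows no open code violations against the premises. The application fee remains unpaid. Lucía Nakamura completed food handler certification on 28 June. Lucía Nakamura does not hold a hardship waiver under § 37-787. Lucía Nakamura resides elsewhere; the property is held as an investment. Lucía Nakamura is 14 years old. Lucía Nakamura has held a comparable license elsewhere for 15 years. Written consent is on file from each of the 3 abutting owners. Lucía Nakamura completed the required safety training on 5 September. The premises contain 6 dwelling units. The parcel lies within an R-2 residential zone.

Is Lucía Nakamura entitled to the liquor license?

(i) fee paid — fails.
(ii) no code violations — met.
So (a) is not satisfied (F AND T).
(i) ≤ 9 units — holds.
(ii) all abutters consent — satisfied.
So (b) is satisfied (T AND T).
(1): F OR T → true.
(a) age ≥ 16 — not satisfied.
(i) closes by 8 p.m. — fails.
(ii) safety training — holds.
(b) = F AND T = false.
(i) not (primary residence) — met.
(ii) prior license ≥ 4 yr — met.
(iii) insurance ≥ $150,000 — holds.
(c): T AND T AND T → true.
(2): F OR F OR T → true.
(a) not (commercially zoned) — holds.
(b) hardship waiver — fails.
So (3) is satisfied (T OR F).
Overall = T AND T AND T = true.

Yes — granted.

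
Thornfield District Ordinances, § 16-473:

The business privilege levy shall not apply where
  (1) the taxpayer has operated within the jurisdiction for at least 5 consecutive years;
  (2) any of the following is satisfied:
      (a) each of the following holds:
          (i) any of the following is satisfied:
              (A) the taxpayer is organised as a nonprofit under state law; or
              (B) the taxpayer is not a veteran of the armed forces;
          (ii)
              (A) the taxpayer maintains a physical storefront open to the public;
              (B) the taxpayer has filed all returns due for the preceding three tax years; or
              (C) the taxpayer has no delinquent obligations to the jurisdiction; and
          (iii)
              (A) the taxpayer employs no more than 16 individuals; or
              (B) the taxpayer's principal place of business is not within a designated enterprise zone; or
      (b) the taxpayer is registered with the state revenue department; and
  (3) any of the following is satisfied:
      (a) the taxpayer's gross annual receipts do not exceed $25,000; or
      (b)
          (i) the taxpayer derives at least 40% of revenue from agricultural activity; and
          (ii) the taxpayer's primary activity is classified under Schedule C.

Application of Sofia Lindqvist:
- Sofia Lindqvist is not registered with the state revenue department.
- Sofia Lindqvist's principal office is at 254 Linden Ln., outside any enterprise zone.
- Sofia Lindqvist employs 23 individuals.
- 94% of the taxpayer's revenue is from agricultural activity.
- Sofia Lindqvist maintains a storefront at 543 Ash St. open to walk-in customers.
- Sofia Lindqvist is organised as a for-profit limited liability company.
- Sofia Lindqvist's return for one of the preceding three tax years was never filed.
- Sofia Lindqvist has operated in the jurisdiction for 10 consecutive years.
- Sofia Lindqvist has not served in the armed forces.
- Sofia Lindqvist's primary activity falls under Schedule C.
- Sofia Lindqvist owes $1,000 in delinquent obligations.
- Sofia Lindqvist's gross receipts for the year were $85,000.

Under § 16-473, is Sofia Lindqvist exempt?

Yes — exempt.

(1) ≥ 5 yrs in jurisdiction — satisfied.
(A) nonprofit — not met.
(B) not (veteran) — satisfied.
(i) = F OR T = true.
(A) has storefront — met.
(B) returns current — fails.
(C) no delinquency — not met.
So (ii) is satisfied (T OR F OR F).
(A) ≤ 16 employees — not met.
(B) not (in enterprise zone) — holds.
(iii) = F OR T = true.
So (a) is satisfied (T AND T AND T).
(b) state-registered — not satisfied.
(2): T OR F → true.
(a) receipts ≤ $25,000 — not met.
(i) ≥40% agricultural — met.
(ii) Schedule C activity — met.
So (b) is satisfied (T AND T).
(3): F OR T → true.
Overall = T AND T AND T = true.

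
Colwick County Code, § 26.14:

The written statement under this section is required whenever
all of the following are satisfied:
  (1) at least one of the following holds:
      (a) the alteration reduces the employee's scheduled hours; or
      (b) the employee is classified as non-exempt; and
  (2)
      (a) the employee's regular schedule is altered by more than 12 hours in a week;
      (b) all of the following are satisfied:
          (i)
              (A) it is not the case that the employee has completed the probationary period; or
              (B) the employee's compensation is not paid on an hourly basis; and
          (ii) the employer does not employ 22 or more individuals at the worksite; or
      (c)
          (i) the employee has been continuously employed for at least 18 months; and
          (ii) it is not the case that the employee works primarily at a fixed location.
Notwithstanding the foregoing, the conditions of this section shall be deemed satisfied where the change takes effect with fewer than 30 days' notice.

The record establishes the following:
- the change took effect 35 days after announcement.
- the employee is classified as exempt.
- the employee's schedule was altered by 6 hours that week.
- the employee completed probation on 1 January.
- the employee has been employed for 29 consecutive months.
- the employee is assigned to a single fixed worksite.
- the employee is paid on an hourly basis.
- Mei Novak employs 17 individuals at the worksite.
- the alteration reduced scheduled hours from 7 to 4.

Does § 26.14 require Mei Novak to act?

(a) hours reduced — holds.
(b) non-exempt — not met.
So (1) is satisfied (T OR F).
(a) schedule shift > 12h — fails.
(A) not (past probation) — not satisfied.
(B) not (hourly-paid) — not met.
So (i) is not satisfied (F OR F).
(ii) not (≥ 22 at site) — met.
(b): F AND T → false.
(i) tenure ≥ 18 mo. — satisfied.
(ii) not (fixed location) — not satisfied.
(c) = T AND F = false.
So (2) is not satisfied (F OR F OR F).
So Overall is not satisfied (T AND F).
Exception (< 30 days' notice) — not satisfied.
Result: main false OR exception false → false.

No — not required.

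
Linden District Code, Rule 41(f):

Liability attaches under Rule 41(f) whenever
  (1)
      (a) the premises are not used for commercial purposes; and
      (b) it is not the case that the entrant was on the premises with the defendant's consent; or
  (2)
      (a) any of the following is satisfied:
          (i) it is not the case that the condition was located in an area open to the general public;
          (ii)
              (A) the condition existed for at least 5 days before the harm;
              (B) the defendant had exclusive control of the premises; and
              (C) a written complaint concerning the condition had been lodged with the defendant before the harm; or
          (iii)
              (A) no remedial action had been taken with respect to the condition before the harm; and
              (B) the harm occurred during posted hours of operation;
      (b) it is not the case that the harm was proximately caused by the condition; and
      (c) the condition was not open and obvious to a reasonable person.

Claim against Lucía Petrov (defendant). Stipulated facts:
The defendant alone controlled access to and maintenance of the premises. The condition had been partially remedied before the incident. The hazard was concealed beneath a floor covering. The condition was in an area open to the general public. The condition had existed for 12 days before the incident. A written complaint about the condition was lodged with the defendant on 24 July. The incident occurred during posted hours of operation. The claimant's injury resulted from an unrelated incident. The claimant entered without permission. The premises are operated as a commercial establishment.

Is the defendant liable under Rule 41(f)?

(a) not (commercial use) — not met.
(b) not (consent to enter) — holds.
(1) = F AND T = false.
(i) not (public area) — not met.
(A) condition ≥5 days old — met.
(B) exclusive control — satisfied.
(C) complaint lodged — satisfied.
(ii) = T AND T AND T = true.
(A) no remedial action — not satisfied.
(B) during posted hours — satisfied.
So (iii) is not satisfied (F AND T).
(a): F OR T OR F → true.
(b) not (proximate cause) — met.
(c) not open/obvious — holds.
(2): T AND T AND T → true.
Overall = F OR T = true.

Yes — liable.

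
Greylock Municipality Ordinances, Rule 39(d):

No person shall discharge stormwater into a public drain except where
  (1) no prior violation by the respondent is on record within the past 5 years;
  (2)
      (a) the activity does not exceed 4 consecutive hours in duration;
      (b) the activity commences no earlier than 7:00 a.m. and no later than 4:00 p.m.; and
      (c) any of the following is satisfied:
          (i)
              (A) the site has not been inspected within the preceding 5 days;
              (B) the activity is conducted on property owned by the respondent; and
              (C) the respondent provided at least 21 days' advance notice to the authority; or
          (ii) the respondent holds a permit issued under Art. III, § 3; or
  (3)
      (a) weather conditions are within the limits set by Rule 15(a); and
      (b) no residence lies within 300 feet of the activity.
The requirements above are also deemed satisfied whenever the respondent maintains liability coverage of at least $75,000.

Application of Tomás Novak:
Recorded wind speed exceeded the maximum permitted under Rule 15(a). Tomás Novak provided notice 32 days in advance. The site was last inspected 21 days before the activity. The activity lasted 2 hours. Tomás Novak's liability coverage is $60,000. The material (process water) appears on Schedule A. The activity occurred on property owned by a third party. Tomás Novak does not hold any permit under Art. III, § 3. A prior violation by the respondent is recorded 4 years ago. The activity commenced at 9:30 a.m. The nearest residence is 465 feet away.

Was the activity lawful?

(1) no prior violation — fails.
(a) ≤ 4 hrs duration — holds.
(b) start within hours — satisfied.
(A) not (site inspected) — met.
(B) own property — not satisfied.
(C) ≥21 days' notice — satisfied.
(i) = T AND F AND T = false.
(ii) holds permit — fails.
(c): F OR F → false.
(2): T AND T AND F → false.
(a) weather ok — fails.
(b) no residence in 300 ft — holds.
(3) = F AND T = false.
So Overall is not satisfied (F OR F OR F).
Exception (coverage ≥ $75,000) — not satisfied.
Result: main false OR exception false → false.

No — unlawful.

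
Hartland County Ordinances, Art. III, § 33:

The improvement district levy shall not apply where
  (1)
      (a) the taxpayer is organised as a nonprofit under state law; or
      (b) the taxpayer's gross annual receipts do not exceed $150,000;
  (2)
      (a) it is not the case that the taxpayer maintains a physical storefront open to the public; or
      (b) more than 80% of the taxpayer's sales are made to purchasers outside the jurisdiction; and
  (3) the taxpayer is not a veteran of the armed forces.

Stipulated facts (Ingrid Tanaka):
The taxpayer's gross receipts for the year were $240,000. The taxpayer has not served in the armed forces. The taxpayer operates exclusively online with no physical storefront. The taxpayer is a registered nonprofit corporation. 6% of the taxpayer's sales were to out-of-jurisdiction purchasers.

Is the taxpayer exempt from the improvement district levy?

(a) nonprofit — met.
(b) receipts ≤ $150,000 — not satisfied.
So (1) is satisfied (T OR F).
(a) not (has storefront) — met.
(b) >80% out-of-jur. sales — not satisfied.
(2): T OR F → true.
(3) not (veteran) — satisfied.
So Overall is satisfied (T AND T AND T).

Yes — exempt.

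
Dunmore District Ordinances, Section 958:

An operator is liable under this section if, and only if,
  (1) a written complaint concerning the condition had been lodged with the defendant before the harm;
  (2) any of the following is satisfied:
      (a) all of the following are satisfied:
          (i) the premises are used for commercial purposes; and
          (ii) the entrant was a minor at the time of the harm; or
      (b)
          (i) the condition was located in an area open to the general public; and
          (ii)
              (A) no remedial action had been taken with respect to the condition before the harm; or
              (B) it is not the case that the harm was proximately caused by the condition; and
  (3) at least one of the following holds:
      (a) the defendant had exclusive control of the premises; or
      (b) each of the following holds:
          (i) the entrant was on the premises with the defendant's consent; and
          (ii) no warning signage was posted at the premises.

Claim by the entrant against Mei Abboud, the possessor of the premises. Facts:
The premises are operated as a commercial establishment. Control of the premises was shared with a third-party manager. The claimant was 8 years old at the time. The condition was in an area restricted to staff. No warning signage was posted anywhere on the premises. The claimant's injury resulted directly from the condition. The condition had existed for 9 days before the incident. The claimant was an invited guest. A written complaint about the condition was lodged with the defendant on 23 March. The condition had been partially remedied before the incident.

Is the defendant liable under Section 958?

(1) complaint lodged — met.
(i) commercial use — satisfied.
(ii) entrant a minor — met.
So (a) is satisfied (T AND T).
(i) public area — not met.
(A) no remedial action — fails.
(B) not (proximate cause) — not met.
(ii) = F OR F = false.
(b): F AND F → false.
(2) = T OR F = true.
(a) exclusive control — fails.
(i) consent to enter — met.
(ii) no signage posted — holds.
(b) = T AND T = true.
(3) = F OR T = true.
So Overall is satisfied (T AND T AND T).

Yes — liable.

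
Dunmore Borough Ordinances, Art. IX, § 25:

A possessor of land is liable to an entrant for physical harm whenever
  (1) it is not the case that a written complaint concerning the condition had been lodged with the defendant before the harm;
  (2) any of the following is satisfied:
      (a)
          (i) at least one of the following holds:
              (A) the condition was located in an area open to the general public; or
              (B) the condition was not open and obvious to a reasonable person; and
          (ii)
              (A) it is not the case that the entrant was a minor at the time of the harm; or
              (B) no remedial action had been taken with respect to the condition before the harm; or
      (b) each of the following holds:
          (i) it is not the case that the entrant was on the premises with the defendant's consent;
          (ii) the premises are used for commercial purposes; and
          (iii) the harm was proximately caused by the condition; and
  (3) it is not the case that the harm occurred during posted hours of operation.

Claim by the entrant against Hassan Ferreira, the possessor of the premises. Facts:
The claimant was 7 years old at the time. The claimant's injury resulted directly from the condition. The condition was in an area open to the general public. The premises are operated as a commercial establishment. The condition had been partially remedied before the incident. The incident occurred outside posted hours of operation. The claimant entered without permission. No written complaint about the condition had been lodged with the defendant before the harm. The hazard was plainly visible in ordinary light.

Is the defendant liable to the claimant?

(1) not (complaint lodged) — satisfied.
(A) public area — holds.
(B) not open/obvious — fails.
(i) = T OR F = true.
(A) not (entrant a minor) — not met.
(B) no remedial action — not met.
(ii): F OR F → false.
(a) = T AND F = false.
(i) not (consent to enter) — met.
(ii) commercial use — met.
(iii) proximate cause — holds.
(b) = T AND T AND T = true.
(2) = F OR T = true.
(3) not (during posted hours) — satisfied.
So Overall is satisfied (T AND T AND T).

Yes — liable.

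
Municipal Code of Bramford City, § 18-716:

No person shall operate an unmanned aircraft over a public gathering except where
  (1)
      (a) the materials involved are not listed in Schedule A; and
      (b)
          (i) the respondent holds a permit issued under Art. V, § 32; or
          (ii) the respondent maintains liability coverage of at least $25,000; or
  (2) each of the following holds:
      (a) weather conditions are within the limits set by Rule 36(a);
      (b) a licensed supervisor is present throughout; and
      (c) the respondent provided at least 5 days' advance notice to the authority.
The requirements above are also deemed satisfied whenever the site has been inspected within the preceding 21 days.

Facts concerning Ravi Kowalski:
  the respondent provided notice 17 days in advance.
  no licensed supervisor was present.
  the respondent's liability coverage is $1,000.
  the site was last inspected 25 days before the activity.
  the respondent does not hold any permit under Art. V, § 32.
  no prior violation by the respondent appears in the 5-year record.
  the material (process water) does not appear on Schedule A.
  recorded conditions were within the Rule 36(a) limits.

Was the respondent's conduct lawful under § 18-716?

(a) not (Schedule A material) — met.
(i) holds permit — not satisfied.
(ii) coverage ≥ $25,000 — fails.
So (b) is not satisfied (F OR F).
(1) = T AND F = false.
(a) weather ok — holds.
(b) supervisor present — not satisfied.
(c) ≥5 days' notice — holds.
(2): T AND F AND T → false.
Overall: F OR F → false.
Exception (site inspected) — not satisfied.
Result: main false OR exception false → false.

No — unlawful.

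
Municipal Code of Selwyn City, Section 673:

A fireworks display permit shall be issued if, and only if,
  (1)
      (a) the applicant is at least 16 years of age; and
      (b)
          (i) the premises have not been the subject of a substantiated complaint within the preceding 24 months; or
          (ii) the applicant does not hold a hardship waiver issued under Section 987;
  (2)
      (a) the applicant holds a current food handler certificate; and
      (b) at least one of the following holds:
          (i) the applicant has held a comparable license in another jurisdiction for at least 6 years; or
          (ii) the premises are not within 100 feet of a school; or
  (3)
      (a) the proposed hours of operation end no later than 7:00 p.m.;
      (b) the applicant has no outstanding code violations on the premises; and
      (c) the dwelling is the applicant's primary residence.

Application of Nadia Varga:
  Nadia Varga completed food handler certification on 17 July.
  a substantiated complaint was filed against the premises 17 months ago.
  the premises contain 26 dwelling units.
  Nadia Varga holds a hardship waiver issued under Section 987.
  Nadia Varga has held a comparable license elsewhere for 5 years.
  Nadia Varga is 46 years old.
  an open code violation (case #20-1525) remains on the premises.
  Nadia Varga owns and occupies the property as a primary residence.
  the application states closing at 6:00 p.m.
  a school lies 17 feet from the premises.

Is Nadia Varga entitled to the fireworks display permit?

(a) age ≥ 16 — satisfied.
(i) no complaint in 24 mo. — fails.
(ii) not (hardship waiver) — not satisfied.
(b) = F OR F = false.
(1): T AND F → false.
(a) food handler cert. — holds.
(i) prior license ≥ 6 yr — fails.
(ii) ≥100 ft from school — not satisfied.
(b) = F OR F = false.
(2): T AND F → false.
(a) closes by 7 p.m. — met.
(b) no code violations — not satisfied.
(c) primary residence — holds.
(3) = T AND F AND T = false.
So Overall is not satisfied (F OR F OR F).

No — denied.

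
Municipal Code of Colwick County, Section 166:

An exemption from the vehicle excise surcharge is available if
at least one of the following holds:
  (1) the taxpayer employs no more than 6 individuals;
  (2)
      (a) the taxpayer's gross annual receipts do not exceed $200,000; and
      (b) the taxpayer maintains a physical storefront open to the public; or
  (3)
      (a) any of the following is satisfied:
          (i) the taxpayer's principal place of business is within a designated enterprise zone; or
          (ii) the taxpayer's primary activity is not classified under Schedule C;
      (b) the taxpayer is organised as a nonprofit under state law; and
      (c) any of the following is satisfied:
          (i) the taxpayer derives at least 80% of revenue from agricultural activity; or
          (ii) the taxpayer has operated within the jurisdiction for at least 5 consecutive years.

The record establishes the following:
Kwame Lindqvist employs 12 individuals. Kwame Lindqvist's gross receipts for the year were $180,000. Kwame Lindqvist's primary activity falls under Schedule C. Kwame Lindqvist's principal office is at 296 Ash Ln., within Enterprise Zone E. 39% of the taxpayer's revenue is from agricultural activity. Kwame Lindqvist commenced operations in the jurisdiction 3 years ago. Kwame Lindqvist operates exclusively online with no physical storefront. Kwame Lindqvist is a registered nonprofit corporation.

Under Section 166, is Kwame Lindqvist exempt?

(1) ≤ 6 employees — not satisfied.
(a) receipts ≤ $200,000 — satisfied.
(b) has storefront — not satisfied.
(2): T AND F → false.
(i) in enterprise zone — met.
(ii) not (Schedule C activity) — fails.
(a) = T OR F = true.
(b) nonprofit — satisfied.
(i) ≥80% agricultural — not met.
(ii) ≥ 5 yrs in jurisdiction — not met.
So (c) is not satisfied (F OR F).
So (3) is not satisfied (T AND T AND F).
Overall: F OR F OR F → false.

No — not exempt.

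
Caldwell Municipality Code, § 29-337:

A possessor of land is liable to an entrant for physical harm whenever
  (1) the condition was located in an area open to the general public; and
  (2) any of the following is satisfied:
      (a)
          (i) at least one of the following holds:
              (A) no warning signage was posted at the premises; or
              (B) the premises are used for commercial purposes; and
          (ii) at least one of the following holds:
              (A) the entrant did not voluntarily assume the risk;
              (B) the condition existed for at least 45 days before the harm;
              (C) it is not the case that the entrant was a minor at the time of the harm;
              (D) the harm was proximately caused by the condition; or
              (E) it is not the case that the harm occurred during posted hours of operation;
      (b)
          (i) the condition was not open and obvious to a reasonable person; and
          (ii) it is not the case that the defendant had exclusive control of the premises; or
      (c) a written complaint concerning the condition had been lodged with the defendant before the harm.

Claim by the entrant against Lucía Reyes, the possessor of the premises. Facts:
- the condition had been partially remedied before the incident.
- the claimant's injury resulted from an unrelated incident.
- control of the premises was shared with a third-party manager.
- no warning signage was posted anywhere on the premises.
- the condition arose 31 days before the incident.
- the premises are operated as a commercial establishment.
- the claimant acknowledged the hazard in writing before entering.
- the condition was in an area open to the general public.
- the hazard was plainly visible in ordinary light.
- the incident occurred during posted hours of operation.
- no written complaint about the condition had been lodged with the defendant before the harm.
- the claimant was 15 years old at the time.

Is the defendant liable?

No — not liable.

(1) public area — met.
(A) no signage posted — holds.
(B) commercial use — met.
So (i) is satisfied (T OR T).
(A) no assumed risk — not satisfied.
(B) condition ≥45 days old — fails.
(C) not (entrant a minor) — not satisfied.
(D) proximate cause — fails.
(E) not (during posted hours) — not satisfied.
So (ii) is not satisfied (F OR F OR F OR F OR F).
(a) = T AND F = false.
(i) not open/obvious — not satisfied.
(ii) not (exclusive control) — satisfied.
(b) = F AND T = false.
(c) complaint lodged — not met.
(2) = F OR F OR F = false.
Overall = T AND F = false.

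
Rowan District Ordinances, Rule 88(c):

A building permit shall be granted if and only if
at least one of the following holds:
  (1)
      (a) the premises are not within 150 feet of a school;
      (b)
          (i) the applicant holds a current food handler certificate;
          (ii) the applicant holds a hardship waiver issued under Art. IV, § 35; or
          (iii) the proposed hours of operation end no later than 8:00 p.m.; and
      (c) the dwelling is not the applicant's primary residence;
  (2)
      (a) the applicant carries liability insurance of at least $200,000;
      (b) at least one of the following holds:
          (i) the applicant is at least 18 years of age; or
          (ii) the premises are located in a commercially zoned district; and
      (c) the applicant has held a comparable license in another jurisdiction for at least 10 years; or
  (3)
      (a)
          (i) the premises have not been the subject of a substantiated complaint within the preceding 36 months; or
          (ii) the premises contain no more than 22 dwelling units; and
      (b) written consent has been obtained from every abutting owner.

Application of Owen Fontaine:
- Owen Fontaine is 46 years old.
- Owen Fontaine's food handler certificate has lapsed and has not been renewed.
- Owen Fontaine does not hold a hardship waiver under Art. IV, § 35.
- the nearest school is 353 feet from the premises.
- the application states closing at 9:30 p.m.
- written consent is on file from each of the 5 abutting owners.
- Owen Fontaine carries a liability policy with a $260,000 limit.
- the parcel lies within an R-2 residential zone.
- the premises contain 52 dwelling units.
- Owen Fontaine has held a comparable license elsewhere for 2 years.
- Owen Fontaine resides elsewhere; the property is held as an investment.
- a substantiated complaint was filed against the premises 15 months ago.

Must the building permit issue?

(a) ≥150 ft from school — met.
(i) food handler cert. — not satisfied.
(ii) hardship waiver — not satisfied.
(iii) closes by 8 p.m. — not satisfied.
So (b) is not satisfied (F OR F OR F).
(c) not (primary residence) — satisfied.
(1) = T AND F AND T = false.
(a) insurance ≥ $200,000 — satisfied.
(i) age ≥ 18 — satisfied.
(ii) commercially zoned — not met.
So (b) is satisfied (T OR F).
(c) prior license ≥ 10 yr — not met.
(2) = T AND T AND F = false.
(i) no complaint in 36 mo. — not satisfied.
(ii) ≤ 22 units — not met.
(a): F OR F → false.
(b) all abutters consent — met.
(3) = F AND T = false.
So Overall is not satisfied (F OR F OR F).

No — denied.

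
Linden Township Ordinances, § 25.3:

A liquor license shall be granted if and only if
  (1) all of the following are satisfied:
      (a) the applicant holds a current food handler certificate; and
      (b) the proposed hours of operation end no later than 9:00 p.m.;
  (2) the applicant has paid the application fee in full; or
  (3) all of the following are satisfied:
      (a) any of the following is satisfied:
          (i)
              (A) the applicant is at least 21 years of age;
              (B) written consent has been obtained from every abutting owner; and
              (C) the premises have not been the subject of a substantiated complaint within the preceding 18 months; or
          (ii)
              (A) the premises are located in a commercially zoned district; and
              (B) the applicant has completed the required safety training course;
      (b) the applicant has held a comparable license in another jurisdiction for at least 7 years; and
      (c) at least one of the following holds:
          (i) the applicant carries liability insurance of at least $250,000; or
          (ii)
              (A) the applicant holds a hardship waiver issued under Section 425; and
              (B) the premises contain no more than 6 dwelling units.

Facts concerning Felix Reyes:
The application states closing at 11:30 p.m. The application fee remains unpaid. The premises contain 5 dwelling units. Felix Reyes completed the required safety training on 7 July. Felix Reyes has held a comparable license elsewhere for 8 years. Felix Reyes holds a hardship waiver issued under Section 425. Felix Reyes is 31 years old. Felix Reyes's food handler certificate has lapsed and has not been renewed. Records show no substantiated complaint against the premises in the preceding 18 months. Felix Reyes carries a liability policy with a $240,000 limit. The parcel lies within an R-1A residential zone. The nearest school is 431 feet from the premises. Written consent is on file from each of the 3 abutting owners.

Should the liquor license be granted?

(a) food handler cert. — not satisfied.
(b) closes by 9 p.m. — not satisfied.
(1): F AND F → false.
(2) fee paid — fails.
(A) age ≥ 21 — satisfied.
(B) all abutters consent — satisfied.
(C) no complaint in 18 mo. — satisfied.
(i) = T AND T AND T = true.
(A) commercially zoned — not met.
(B) safety training — satisfied.
(ii) = F AND T = false.
So (a) is satisfied (T OR F).
(b) prior license ≥ 7 yr — holds.
(i) insurance ≥ $250,000 — not satisfied.
(A) hardship waiver — met.
(B) ≤ 6 units — met.
(ii) = T AND T = true.
So (c) is satisfied (F OR T).
So (3) is satisfied (T AND T AND T).
Overall = F OR F OR T = true.

Yes — granted.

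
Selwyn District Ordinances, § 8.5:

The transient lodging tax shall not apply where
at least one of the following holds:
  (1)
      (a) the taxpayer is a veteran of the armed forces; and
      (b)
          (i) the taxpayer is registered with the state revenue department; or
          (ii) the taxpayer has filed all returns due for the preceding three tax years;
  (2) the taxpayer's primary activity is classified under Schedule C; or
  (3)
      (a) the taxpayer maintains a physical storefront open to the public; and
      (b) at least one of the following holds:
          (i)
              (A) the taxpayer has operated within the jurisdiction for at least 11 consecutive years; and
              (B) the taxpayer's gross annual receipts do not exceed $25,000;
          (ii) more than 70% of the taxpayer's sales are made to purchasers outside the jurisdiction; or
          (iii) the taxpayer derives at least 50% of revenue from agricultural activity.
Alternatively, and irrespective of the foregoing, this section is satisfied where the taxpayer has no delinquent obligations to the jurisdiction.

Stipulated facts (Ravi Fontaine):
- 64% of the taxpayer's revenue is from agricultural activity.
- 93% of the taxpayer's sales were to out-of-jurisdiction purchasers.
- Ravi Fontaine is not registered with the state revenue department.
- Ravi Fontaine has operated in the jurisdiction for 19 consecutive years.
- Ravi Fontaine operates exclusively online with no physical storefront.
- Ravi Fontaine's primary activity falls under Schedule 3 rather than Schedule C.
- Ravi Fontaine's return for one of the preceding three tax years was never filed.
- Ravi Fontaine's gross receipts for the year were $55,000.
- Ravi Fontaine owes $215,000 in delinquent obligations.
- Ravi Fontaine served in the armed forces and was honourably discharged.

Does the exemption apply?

No — not exempt.

(a) veteran — holds.
(i) state-registered — not satisfied.
(ii) returns current — not met.
(b): F OR F → false.
(1): T AND F → false.
(2) Schedule C activity — not met.
(a) has storefront — fails.
(A) ≥ 11 yrs in jurisdiction — satisfied.
(B) receipts ≤ $25,000 — not satisfied.
(i) = T AND F = false.
(ii) >70% out-of-jur. sales — holds.
(iii) ≥50% agricultural — met.
(b): F OR T OR T → true.
(3) = F AND T = false.
So Overall is not satisfied (F OR F OR F).
Exception (no delinquency) — not satisfied.
Result: main false OR exception false → false.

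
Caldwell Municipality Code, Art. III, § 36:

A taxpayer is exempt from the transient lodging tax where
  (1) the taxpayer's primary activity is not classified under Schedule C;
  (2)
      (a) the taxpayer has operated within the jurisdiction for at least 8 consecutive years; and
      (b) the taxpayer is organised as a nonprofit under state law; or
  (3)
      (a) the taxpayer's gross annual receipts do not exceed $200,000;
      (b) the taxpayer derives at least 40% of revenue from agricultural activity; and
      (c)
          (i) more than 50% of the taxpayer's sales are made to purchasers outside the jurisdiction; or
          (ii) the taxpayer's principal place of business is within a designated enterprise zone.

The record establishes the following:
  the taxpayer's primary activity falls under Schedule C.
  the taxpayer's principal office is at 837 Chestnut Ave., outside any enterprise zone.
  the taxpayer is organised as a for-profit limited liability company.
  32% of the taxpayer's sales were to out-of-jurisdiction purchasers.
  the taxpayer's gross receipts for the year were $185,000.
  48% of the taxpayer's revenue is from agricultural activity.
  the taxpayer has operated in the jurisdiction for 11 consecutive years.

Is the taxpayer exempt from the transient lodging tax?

No — not exempt.

(1) not (Schedule C activity) — not met.
(a) ≥ 8 yrs in jurisdiction — satisfied.
(b) nonprofit — not met.
(2) = T AND F = false.
(a) receipts ≤ $200,000 — holds.
(b) ≥40% agricultural — met.
(i) >50% out-of-jur. sales — not met.
(ii) in enterprise zone — not satisfied.
(c) = F OR F = false.
So (3) is not satisfied (T AND T AND F).
Overall = F OR F OR F = false.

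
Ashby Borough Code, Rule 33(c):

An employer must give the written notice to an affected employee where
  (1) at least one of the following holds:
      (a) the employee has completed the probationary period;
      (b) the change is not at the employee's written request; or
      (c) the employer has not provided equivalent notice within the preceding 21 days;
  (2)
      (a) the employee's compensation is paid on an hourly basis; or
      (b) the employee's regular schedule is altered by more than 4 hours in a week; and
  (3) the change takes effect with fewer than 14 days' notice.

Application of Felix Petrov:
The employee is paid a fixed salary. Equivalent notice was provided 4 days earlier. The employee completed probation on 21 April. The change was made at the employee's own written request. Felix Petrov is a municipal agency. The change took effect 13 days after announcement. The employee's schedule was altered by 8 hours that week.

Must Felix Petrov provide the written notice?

(a) past probation — satisfied.
(b) not employee-requested — fails.
(c) no recent notice — not satisfied.
(1): T OR F OR F → true.
(a) hourly-paid — not satisfied.
(b) schedule shift > 4h — satisfied.
(2): F OR T → true.
(3) < 14 days' notice — met.
Overall = T AND T AND T = true.

Yes — required.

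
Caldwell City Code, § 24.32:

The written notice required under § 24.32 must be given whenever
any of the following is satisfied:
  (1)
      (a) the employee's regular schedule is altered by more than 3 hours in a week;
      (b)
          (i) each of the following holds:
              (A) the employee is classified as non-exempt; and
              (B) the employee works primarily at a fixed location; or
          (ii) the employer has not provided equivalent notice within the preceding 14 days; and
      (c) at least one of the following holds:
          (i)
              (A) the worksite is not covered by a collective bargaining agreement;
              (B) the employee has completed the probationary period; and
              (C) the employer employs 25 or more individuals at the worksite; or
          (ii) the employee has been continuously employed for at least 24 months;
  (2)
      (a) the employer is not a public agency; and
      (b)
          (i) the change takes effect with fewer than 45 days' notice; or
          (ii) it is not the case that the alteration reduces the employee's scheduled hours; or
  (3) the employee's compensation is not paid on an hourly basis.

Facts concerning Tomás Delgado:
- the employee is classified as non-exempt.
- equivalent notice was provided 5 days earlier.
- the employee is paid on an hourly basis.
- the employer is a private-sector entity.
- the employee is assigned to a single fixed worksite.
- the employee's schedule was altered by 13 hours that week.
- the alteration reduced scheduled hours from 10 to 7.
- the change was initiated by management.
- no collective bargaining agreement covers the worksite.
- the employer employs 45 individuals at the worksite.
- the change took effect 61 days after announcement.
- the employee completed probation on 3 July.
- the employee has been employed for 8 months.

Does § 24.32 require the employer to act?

Yes — required.

(a) schedule shift > 3h — met.
(A) non-exempt — met.
(B) fixed location — holds.
So (i) is satisfied (T AND T).
(ii) no recent notice — fails.
So (b) is satisfied (T OR F).
(A) no CBA — met.
(B) past probation — holds.
(C) ≥ 25 at site — holds.
So (i) is satisfied (T AND T AND T).
(ii) tenure ≥ 24 mo. — fails.
(c) = T OR F = true.
(1): T AND T AND T → true.
(a) not (public agency) — holds.
(i) < 45 days' notice — not satisfied.
(ii) not (hours reduced) — not satisfied.
So (b) is not satisfied (F OR F).
(2): T AND F → false.
(3) not (hourly-paid) — fails.
Overall: T OR F OR F → true.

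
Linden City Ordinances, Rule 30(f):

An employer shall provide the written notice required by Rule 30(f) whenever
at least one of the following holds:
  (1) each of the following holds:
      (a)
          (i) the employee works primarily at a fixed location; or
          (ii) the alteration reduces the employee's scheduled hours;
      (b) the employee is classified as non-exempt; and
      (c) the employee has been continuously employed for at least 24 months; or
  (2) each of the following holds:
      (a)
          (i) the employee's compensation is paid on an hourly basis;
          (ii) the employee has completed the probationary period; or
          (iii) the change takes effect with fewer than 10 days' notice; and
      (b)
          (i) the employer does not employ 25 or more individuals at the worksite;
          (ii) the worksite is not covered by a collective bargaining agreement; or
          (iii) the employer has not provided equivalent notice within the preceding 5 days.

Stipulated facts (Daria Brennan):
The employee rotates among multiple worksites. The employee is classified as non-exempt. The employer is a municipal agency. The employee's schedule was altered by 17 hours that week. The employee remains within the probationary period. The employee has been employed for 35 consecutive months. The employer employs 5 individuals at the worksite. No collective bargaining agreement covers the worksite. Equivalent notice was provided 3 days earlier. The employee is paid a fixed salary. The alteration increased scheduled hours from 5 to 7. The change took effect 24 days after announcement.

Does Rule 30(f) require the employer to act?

(i) fixed location — not satisfied.
(ii) hours reduced — fails.
(a) = F OR F = false.
(b) non-exempt — holds.
(c) tenure ≥ 24 mo. — met.
So (1) is not satisfied (F AND T AND T).
(i) hourly-paid — not met.
(ii) past probation — fails.
(iii) < 10 days' notice — fails.
(a): F OR F OR F → false.
(i) not (≥ 25 at site) — met.
(ii) no CBA — holds.
(iii) no recent notice — not met.
(b): T OR T OR F → true.
(2): F AND T → false.
So Overall is not satisfied (F OR F).

No — not required.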